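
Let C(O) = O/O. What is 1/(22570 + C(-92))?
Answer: 1/22571 ≈ 4.4305e-5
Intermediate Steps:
C(O) = 1
1/(22570 + C(-92)) = 1/(22570 + 1) = 1/22571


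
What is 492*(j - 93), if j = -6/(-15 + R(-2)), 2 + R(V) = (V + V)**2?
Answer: -42804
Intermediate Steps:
R(V) = -2 + 4*V**2 (R(V) = -2 + (V + V)**2 = -2 + (2*V)**2 = -2 + 4*V**2)
j = 6 (j = -6/(-15 + (-2 + 4*(-2)**2)) = -6/(-15 + (-2 + 4*4)) = -6/(-15 + (-2 + 16)) = -6/(-15 + 14) = -6/(-1) = -6*(-1) = 6)
492*(j - 93) = 492*(6 - 93) = 492*(-87) = -42804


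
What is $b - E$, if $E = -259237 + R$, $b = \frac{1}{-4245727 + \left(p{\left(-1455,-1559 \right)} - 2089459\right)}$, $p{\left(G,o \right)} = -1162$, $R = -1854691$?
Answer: $\frac{13394583454943}{6336348} \approx 2.1139 \cdot 10^{6}$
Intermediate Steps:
$b = - \frac{1}{6336348}$ ($b = \frac{1}{-4245727 - 2090621} = \frac{1}{-6336348} = - \frac{1}{6336348} \approx -1.5782 \cdot 10^{-7}$)
$E = -2113928$ ($E = -259237 - 1854691 = -2113928$)
$b - E = - \frac{1}{6336348} - -2113928 = - \frac{1}{6336348} + 2113928 = \frac{13394583454943}{6336348}$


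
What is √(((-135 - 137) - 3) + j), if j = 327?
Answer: 2*√13 ≈ 7.2111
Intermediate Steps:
√(((-135 - 137) - 3) + j) = √(((-135 - 137) - 3) + 327) = √((-272 - 3) + 327) = √(-275 + 327) = √52 = 2*√13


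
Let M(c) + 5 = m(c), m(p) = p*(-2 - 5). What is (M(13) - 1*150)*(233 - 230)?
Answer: -738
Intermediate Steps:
m(p) = -7*p (m(p) = p*(-7) = -7*p)
M(c) = -5 - 7*c
(M(13) - 1*150)*(233 - 230) = ((-5 - 7*13) - 1*150)*(233 - 230) = ((-5 - 91) - 150)*3 = (-96 - 150)*3 = -246*3 = -738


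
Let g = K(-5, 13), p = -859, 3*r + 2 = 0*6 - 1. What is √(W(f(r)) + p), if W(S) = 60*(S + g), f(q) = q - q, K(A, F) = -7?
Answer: I*√1279 ≈ 35.763*I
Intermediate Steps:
r = -1 (r = -⅔ + (0*6 - 1)/3 = -⅔ + (0 - 1)/3 = -⅔ + (⅓)*(-1) = -⅔ - ⅓ = -1)
f(q) = 0
g = -7
W(S) = -420 + 60*S (W(S) = 60*(S - 7) = 60*(-7 + S) = -420 + 60*S)
√(W(f(r)) + p) = √((-420 + 60*0) - 859) = √((-420 + 0) - 859) = √(-420 - 859) = √(-1279) = I*√1279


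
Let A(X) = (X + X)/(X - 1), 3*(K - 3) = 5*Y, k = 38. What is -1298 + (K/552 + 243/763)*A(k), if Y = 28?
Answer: -15160743127/11687634 ≈ -1297.2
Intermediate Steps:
K = 149/3 (K = 3 + (5*28)/3 = 3 + (1/3)*140 = 3 + 140/3 = 149/3 ≈ 49.667)
A(X) = 2*X/(-1 + X) (A(X) = (2*X)/(-1 + X) = 2*X/(-1 + X))
-1298 + (K/552 + 243/763)*A(k) = -1298 + ((149/3)/552 + 243/763)*(2*38/(-1 + 38)) = -1298 + ((149/3)*(1/552) + 243*(1/763))*(2*38/37) = -1298 + (149/1656 + 243/763)*(2*38*(1/37)) = -1298 + (516095/1263528)*(76/37) = -1298 + 9805805/11687634 = -15160743127/11687634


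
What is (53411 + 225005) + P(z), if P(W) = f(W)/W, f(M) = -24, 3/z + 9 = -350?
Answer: 281288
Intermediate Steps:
z = -3/359 (z = 3/(-9 - 350) = 3/(-359) = 3*(-1/359) = -3/359 ≈ -0.0083565)
P(W) = -24/W
(53411 + 225005) + P(z) = (53411 + 225005) - 24/(-3/359) = 278416 - 24*(-359/3) = 278416 + 2872 = 281288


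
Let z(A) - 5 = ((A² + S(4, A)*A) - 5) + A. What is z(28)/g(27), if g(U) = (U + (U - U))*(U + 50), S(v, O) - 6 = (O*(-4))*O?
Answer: -12404/297 ≈ -41.764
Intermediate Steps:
S(v, O) = 6 - 4*O² (S(v, O) = 6 + (O*(-4))*O = 6 + (-4*O)*O = 6 - 4*O²)
z(A) = A + A² + A*(6 - 4*A²) (z(A) = 5 + (((A² + (6 - 4*A²)*A) - 5) + A) = 5 + (((A² + A*(6 - 4*A²)) - 5) + A) = 5 + ((-5 + A² + A*(6 - 4*A²)) + A) = 5 + (-5 + A + A² + A*(6 - 4*A²)) = A + A² + A*(6 - 4*A²))
g(U) = U*(50 + U) (g(U) = (U + 0)*(50 + U) = U*(50 + U))
z(28)/g(27) = (28*(7 + 28 - 4*28²))/((27*(50 + 27))) = (28*(7 + 28 - 4*784))/((27*77)) = (28*(7 + 28 - 3136))/2079 = (28*(-3101))*(1/2079) = -86828*1/2079 = -12404/297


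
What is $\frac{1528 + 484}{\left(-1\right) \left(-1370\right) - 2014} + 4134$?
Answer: $\frac{665071}{161} \approx 4130.9$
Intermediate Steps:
$\frac{1528 + 484}{\left(-1\right) \left(-1370\right) - 2014} + 4134 = \frac{2012}{1370 - 2014} + 4134 = \frac{2012}{-644} + 4134 = 2012 \left(- \frac{1}{644}\right) + 4134 = - \frac{503}{161} + 4134 = \frac{665071}{161}$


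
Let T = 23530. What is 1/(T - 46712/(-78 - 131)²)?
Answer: 43681/1027767218 ≈ 4.2501e-5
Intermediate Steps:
1/(T - 46712/(-78 - 131)²) = 1/(23530 - 46712/(-78 - 131)²) = 1/(23530 - 46712/((-209)²)) = 1/(23530 - 46712/43681) = 1/(1027767218/43681) = 43681/1027767218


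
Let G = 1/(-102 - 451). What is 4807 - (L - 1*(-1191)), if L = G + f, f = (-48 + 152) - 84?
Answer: 1988589/553 ≈ 3596.0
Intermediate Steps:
G = -1/553 (G = 1/(-553) = -1/553 ≈ -0.0018083)
f = 20 (f = 104 - 84 = 20)
L = 11059/553 (L = -1/553 + 20 = 11059/553 ≈ 19.998)
4807 - (L - 1*(-1191)) = 4807 - (11059/553 - 1*(-1191)) = 4807 - (11059/553 + 1191) = 4807 - 1*669682/553 = 4807 - 669682/553 = 1988589/553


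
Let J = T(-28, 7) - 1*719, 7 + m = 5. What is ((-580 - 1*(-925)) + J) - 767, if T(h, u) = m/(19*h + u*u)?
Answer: -551101/483 ≈ -1141.0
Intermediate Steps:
m = -2 (m = -7 + 5 = -2)
T(h, u) = -2/(u² + 19*h) (T(h, u) = -2/(19*h + u*u) = -2/(19*h + u²) = -2/(u² + 19*h))
J = -347275/483 (J = -2/(7² + 19*(-28)) - 1*719 = -2/(49 - 532) - 719 = -2/(-483) - 719 = -2*(-1/483) - 719 = 2/483 - 719 = -347275/483 ≈ -719.00)
((-580 - 1*(-925)) + J) - 767 = ((-580 - 1*(-925)) - 347275/483) - 767 = ((-580 + 925) - 347275/483) - 767 = (345 - 347275/483) - 767 = -180640/483 - 767 = -551101/483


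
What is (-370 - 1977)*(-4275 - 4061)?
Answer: 19564592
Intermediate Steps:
(-370 - 1977)*(-4275 - 4061) = -2347*(-8336) = 19564592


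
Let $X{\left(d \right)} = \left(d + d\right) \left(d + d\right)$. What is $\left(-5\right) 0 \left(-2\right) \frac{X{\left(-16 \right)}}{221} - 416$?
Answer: $-416$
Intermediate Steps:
$X{\left(d \right)} = 4 d^{2}$ ($X{\left(d \right)} = 2 d 2 d = 4 d^{2}$)
$\left(-5\right) 0 \left(-2\right) \frac{X{\left(-16 \right)}}{221} - 416 = \left(-5\right) 0 \left(-2\right) \frac{4 \left(-16\right)^{2}}{221} - 416 = 0 \left(-2\right) 4 \cdot 256 \cdot \frac{1}{221} - 416 = 0 \cdot 1024 \cdot \frac{1}{221} - 416 = 0 \cdot \frac{1024}{221} - 416 = 0 - 416 = -416$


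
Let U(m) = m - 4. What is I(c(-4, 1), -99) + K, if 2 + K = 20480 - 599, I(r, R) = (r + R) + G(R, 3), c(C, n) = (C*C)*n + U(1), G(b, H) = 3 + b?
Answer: 19697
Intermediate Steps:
U(m) = -4 + m
c(C, n) = -3 + n*C² (c(C, n) = (C*C)*n + (-4 + 1) = C²*n - 3 = n*C² - 3 = -3 + n*C²)
I(r, R) = 3 + r + 2*R (I(r, R) = (r + R) + (3 + R) = (R + r) + (3 + R) = 3 + r + 2*R)
K = 19879 (K = -2 + (20480 - 599) = -2 + 19881 = 19879)
I(c(-4, 1), -99) + K = (3 + (-3 + 1*(-4)²) + 2*(-99)) + 19879 = (3 + (-3 + 1*16) - 198) + 19879 = (3 + (-3 + 16) - 198) + 19879 = (3 + 13 - 198) + 19879 = -182 + 19879 = 19697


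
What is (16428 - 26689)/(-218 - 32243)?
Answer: 10261/32461 ≈ 0.31610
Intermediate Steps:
(16428 - 26689)/(-218 - 32243) = -10261/(-32461) = -10261*(-1/32461) = 10261/32461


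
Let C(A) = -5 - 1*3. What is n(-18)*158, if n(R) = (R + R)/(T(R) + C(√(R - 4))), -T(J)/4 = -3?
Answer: -1422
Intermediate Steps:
C(A) = -8 (C(A) = -5 - 3 = -8)
T(J) = 12 (T(J) = -4*(-3) = 12)
n(R) = R/2 (n(R) = (R + R)/(12 - 8) = (2*R)/4 = (2*R)*(¼) = R/2)
n(-18)*158 = ((½)*(-18))*158 = -9*158 = -1422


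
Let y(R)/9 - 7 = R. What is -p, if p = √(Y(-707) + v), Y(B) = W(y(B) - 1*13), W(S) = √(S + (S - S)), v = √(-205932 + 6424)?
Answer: -√I*√(√6313 + 2*√49877) ≈ -16.219 - 16.219*I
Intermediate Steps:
v = 2*I*√49877 (v = √(-199508) = 2*I*√49877 ≈ 446.66*I)
y(R) = 63 + 9*R
W(S) = √S (W(S) = √(S + 0) = √S)
Y(B) = √(50 + 9*B) (Y(B) = √((63 + 9*B) - 1*13) = √((63 + 9*B) - 13) = √(50 + 9*B))
p = √(I*√6313 + 2*I*√49877) (p = √(√(50 + 9*(-707)) + 2*I*√49877) = √(√(50 - 6363) + 2*I*√49877) = √(√(-6313) + 2*I*√49877) = √(I*√6313 + 2*I*√49877) ≈ 16.219 + 16.219*I)
-p = -√I*√(√6313 + 2*√49877)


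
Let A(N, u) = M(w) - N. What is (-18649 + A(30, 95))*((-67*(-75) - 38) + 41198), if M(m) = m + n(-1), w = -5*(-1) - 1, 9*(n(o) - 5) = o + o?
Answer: -2586852640/3 ≈ -8.6228e+8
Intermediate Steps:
n(o) = 5 + 2*o/9 (n(o) = 5 + (o + o)/9 = 5 + (2*o)/9 = 5 + 2*o/9)
w = 4 (w = 5 - 1 = 4)
M(m) = 43/9 + m (M(m) = m + (5 + (2/9)*(-1)) = m + (5 - 2/9) = m + 43/9 = 43/9 + m)
A(N, u) = 79/9 - N (A(N, u) = (43/9 + 4) - N = 79/9 - N)
(-18649 + A(30, 95))*((-67*(-75) - 38) + 41198) = (-18649 + (79/9 - 1*30))*((-67*(-75) - 38) + 41198) = (-18649 + (79/9 - 30))*((5025 - 38) + 41198) = (-18649 - 191/9)*(4987 + 41198) = -168032/9*46185 = -2586852640/3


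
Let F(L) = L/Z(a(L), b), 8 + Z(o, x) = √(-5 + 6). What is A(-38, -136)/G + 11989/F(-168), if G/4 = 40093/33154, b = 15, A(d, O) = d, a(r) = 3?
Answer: 473115865/962232 ≈ 491.69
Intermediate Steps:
Z(o, x) = -7 (Z(o, x) = -8 + √(-5 + 6) = -8 + √1 = -8 + 1 = -7)
F(L) = -L/7 (F(L) = L/(-7) = L*(-⅐) = -L/7)
G = 80186/16577 (G = 4*(40093/33154) = 80186/16577 ≈ 4.8372)
A(-38, -136)/G + 11989/F(-168) = -38/80186/16577 + 11989/((-⅐*(-168))) = -38*16577/80186 + 11989/24 = -314963/40093 + 11989*(1/24) = -314963/40093 + 11989/24 = 473115865/962232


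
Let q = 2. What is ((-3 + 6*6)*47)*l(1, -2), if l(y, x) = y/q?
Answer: 1551/2 ≈ 775.50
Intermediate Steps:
l(y, x) = y/2
((-3 + 6*6)*47)*l(1, -2) = ((-3 + 6*6)*47)*((1/2)*1) = ((-3 + 36)*47)*(1/2) = (33*47)*(1/2) = 1551*(1/2) = 1551/2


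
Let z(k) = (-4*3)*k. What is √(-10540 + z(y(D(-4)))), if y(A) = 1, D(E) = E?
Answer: 2*I*√2638 ≈ 102.72*I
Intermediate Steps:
z(k) = -12*k
√(-10540 + z(y(D(-4)))) = √(-10540 - 12*1) = √(-10540 - 12) = √(-10552) = 2*I*√2638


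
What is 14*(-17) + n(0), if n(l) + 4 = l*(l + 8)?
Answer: -242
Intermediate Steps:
n(l) = -4 + l*(8 + l) (n(l) = -4 + l*(l + 8) = -4 + l*(8 + l))
14*(-17) + n(0) = 14*(-17) + (-4 + 0² + 8*0) = -238 + (-4 + 0 + 0) = -238 - 4 = -242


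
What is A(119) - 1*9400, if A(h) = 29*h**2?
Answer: 401269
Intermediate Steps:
A(119) - 1*9400 = 29*119**2 - 1*9400 = 29*14161 - 9400 = 410669 - 9400 = 401269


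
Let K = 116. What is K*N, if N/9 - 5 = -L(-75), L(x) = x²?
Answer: -5867280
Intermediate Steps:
N = -50580 (N = 45 + 9*(-1*(-75)²) = 45 + 9*(-1*5625) = 45 + 9*(-5625) = 45 - 50625 = -50580)
K*N = 116*(-50580) = -5867280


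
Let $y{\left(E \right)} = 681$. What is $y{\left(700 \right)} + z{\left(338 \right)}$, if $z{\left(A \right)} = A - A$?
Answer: $681$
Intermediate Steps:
$z{\left(A \right)} = 0$
$y{\left(700 \right)} + z{\left(338 \right)} = 681 + 0 = 681$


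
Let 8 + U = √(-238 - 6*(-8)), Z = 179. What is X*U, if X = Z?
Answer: -1432 + 179*I*√190 ≈ -1432.0 + 2467.3*I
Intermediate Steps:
U = -8 + I*√190 (U = -8 + √(-238 - 6*(-8)) = -8 + √(-238 + 48) = -8 + √(-190) = -8 + I*√190 ≈ -8.0 + 13.784*I)
X = 179
X*U = 179*(-8 + I*√190) = -1432 + 179*I*√190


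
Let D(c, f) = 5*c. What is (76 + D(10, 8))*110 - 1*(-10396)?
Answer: 24256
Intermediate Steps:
(76 + D(10, 8))*110 - 1*(-10396) = (76 + 5*10)*110 - 1*(-10396) = (76 + 50)*110 + 10396 = 126*110 + 10396 = 13860 + 10396 = 24256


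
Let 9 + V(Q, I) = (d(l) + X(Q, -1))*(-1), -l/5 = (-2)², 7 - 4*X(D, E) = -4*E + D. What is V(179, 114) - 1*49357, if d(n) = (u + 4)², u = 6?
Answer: -49422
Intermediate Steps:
X(D, E) = 7/4 + E - D/4 (X(D, E) = 7/4 - (-4*E + D)/4 = 7/4 - (D - 4*E)/4 = 7/4 + (E - D/4) = 7/4 + E - D/4)
l = -20 (l = -5*(-2)² = -5*4 = -20)
d(n) = 100 (d(n) = (6 + 4)² = 10² = 100)
V(Q, I) = -439/4 + Q/4 (V(Q, I) = -9 + (100 + (7/4 - 1 - Q/4))*(-1) = -9 + (100 + (¾ - Q/4))*(-1) = -9 + (403/4 - Q/4)*(-1) = -9 + (-403/4 + Q/4) = -439/4 + Q/4)
V(179, 114) - 1*49357 = (-439/4 + (¼)*179) - 1*49357 = (-439/4 + 179/4) - 49357 = -65 - 49357 = -49422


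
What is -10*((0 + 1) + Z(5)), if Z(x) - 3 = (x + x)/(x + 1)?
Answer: -170/3 ≈ -56.667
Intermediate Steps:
Z(x) = 3 + 2*x/(1 + x) (Z(x) = 3 + (x + x)/(x + 1) = 3 + (2*x)/(1 + x) = 3 + 2*x/(1 + x))
-10*((0 + 1) + Z(5)) = -10*((0 + 1) + (3 + 5*5)/(1 + 5)) = -10*(1 + (3 + 25)/6) = -10*(1 + (⅙)*28) = -10*(1 + 14/3) = -10*17/3 = -170/3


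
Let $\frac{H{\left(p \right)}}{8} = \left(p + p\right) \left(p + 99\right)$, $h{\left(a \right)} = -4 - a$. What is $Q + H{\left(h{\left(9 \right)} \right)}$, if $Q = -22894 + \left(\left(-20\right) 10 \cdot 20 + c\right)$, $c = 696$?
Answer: $-44086$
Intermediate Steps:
$H{\left(p \right)} = 16 p \left(99 + p\right)$ ($H{\left(p \right)} = 8 \left(p + p\right) \left(p + 99\right) = 8 \cdot 2 p \left(99 + p\right) = 16 p \left(99 + p\right)$)
$Q = -26198$ ($Q = -22894 + \left(\left(-20\right) 10 \cdot 20 + 696\right) = -22894 + \left(\left(-200\right) 20 + 696\right) = -22894 + \left(-4000 + 696\right) = -22894 - 3304 = -26198$)
$Q + H{\left(h{\left(9 \right)} \right)} = -26198 + 16 \left(-4 - 9\right) \left(99 - 13\right) = -26198 + 16 \left(-13\right) \left(99 - 13\right) = -26198 + 16 \left(-13\right) 86 = -26198 - 17888 = -44086$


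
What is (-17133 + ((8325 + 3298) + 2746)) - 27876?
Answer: -30640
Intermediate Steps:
(-17133 + ((8325 + 3298) + 2746)) - 27876 = (-17133 + (11623 + 2746)) - 27876 = (-17133 + 14369) - 27876 = -2764 - 27876 = -30640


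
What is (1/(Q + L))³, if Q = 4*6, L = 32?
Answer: 1/175616 ≈ 5.6942e-6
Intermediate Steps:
Q = 24
(1/(Q + L))³ = (1/(24 + 32))³ = (1/56)³ = 1/175616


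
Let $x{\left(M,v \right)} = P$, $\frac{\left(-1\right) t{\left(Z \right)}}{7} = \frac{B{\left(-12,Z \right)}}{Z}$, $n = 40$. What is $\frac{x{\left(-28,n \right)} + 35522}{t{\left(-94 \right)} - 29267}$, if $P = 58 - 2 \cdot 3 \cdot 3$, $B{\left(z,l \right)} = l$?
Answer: $- \frac{5927}{4879} \approx -1.2148$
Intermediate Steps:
$t{\left(Z \right)} = -7$ ($t{\left(Z \right)} = - 7 \frac{Z}{Z} = \left(-7\right) 1 = -7$)
$P = 40$ ($P = 58 - 6 \cdot 3 = 58 - 18 = 40$)
$x{\left(M,v \right)} = 40$
$\frac{x{\left(-28,n \right)} + 35522}{t{\left(-94 \right)} - 29267} = \frac{40 + 35522}{-7 - 29267} = \frac{35562}{-29274} = 35562 \left(- \frac{1}{29274}\right) = - \frac{5927}{4879}$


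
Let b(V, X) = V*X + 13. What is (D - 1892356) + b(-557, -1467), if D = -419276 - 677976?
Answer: -2172476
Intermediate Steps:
b(V, X) = 13 + V*X
D = -1097252
(D - 1892356) + b(-557, -1467) = (-1097252 - 1892356) + (13 - 557*(-1467)) = -2989608 + (13 + 817119) = -2989608 + 817132 = -2172476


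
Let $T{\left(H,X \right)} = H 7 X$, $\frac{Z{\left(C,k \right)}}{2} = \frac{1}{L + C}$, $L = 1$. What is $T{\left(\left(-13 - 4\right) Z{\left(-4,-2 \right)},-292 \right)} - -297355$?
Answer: $\frac{822569}{3} \approx 2.7419 \cdot 10^{5}$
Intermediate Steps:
$Z{\left(C,k \right)} = \frac{2}{1 + C}$
$T{\left(H,X \right)} = 7 H X$
$T{\left(\left(-13 - 4\right) Z{\left(-4,-2 \right)},-292 \right)} - -297355 = 7 \left(-13 - 4\right) \frac{2}{1 - 4} \left(-292\right) - -297355 = 7 \left(- 17 \frac{2}{-3}\right) \left(-292\right) + 297355 = 7 \left(- 17 \cdot 2 \left(- \frac{1}{3}\right)\right) \left(-292\right) + 297355 = 7 \left(\left(-17\right) \left(- \frac{2}{3}\right)\right) \left(-292\right) + 297355 = 7 \cdot \frac{34}{3} \left(-292\right) + 297355 = - \frac{69496}{3} + 297355 = \frac{822569}{3}$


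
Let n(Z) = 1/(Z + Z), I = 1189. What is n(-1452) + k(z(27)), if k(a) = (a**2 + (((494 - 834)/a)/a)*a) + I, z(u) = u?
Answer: 49799719/26136 ≈ 1905.4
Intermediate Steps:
n(Z) = 1/(2*Z)
k(a) = 1189 + a**2 - 340/a (k(a) = (a**2 + (((494 - 834)/a)/a)*a) + 1189 = (a**2 + ((-340/a)/a)*a) + 1189 = (a**2 + (-340/a**2)*a) + 1189 = (a**2 - 340/a) + 1189 = 1189 + a**2 - 340/a)
n(-1452) + k(z(27)) = (1/2)/(-1452) + (1189 + 27**2 - 340/27) = (1/2)*(-1/1452) + (1189 + 729 - 340*1/27) = -1/2904 + (1189 + 729 - 340/27) = -1/2904 + 51446/27 = 49799719/26136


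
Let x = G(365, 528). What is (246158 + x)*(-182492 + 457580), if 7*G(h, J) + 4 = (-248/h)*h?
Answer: 67705208736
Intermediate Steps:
G(h, J) = -36 (G(h, J) = -4/7 + ((-248/h)*h)/7 = -4/7 + (⅐)*(-248) = -4/7 - 248/7 = -36)
x = -36
(246158 + x)*(-182492 + 457580) = (246158 - 36)*(-182492 + 457580) = 246122*275088 = 67705208736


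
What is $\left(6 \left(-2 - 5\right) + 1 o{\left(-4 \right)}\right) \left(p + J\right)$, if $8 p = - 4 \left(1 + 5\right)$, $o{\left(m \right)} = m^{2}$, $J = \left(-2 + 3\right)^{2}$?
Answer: $52$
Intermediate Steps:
$J = 1$ ($J = 1^{2} = 1$)
$p = -3$ ($p = \frac{\left(-4\right) \left(1 + 5\right)}{8} = \frac{\left(-4\right) 6}{8} = \frac{1}{8} \left(-24\right) = -3$)
$\left(6 \left(-2 - 5\right) + 1 o{\left(-4 \right)}\right) \left(p + J\right) = \left(6 \left(-2 - 5\right) + 1 \left(-4\right)^{2}\right) \left(-3 + 1\right) = \left(6 \left(-7\right) + 1 \cdot 16\right) \left(-2\right) = \left(-42 + 16\right) \left(-2\right) = \left(-26\right) \left(-2\right) = 52$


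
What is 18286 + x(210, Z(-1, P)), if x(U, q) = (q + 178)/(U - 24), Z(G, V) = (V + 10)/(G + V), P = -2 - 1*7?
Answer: 11337913/620 ≈ 18287.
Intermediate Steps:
P = -9 (P = -2 - 7 = -9)
Z(G, V) = (10 + V)/(G + V)
x(U, q) = (178 + q)/(-24 + U)
18286 + x(210, Z(-1, P)) = 18286 + (178 + (10 - 9)/(-1 - 9))/(-24 + 210) = 18286 + (178 + 1/(-10))/186 = 18286 + (178 - 1/10*1)/186 = 18286 + (178 - 1/10)/186 = 18286 + (1/186)*(1779/10) = 18286 + 593/620 = 11337913/620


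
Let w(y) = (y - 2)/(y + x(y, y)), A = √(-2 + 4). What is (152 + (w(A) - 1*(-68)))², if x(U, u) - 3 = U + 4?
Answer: 81036246/1681 + 198044*√2/1681 ≈ 48374.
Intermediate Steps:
x(U, u) = 7 + U (x(U, u) = 3 + (U + 4) = 3 + (4 + U) = 7 + U)
A = √2 ≈ 1.4142
w(y) = (-2 + y)/(7 + 2*y) (w(y) = (y - 2)/(y + (7 + y)) = (-2 + y)/(7 + 2*y))
(152 + (w(A) - 1*(-68)))² = (152 + ((-2 + √2)/(7 + 2*√2) - 1*(-68)))² = (152 + ((-2 + √2)/(7 + 2*√2) + 68))² = (152 + (68 + (-2 + √2)/(7 + 2*√2)))² = (220 + (-2 + √2)/(7 + 2*√2))²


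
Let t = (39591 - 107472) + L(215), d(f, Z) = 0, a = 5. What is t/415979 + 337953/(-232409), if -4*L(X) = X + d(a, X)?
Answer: -625479993199/386709053644 ≈ -1.6174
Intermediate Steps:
L(X) = -X/4 (L(X) = -(X + 0)/4 = -X/4)
t = -271739/4 (t = (39591 - 107472) - ¼*215 = -67881 - 215/4 = -271739/4 ≈ -67935.)
t/415979 + 337953/(-232409) = -271739/4/415979 + 337953/(-232409) = -271739/4*1/415979 + 337953*(-1/232409) = -271739/1663916 - 337953/232409 = -625479993199/386709053644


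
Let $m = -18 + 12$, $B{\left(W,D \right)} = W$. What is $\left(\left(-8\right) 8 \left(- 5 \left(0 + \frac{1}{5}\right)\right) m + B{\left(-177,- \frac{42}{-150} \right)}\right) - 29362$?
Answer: $-29923$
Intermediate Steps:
$m = -6$
$\left(\left(-8\right) 8 \left(- 5 \left(0 + \frac{1}{5}\right)\right) m + B{\left(-177,- \frac{42}{-150} \right)}\right) - 29362 = \left(\left(-8\right) 8 \left(- 5 \left(0 + \frac{1}{5}\right)\right) \left(-6\right) - 177\right) - 29362 = \left(- 64 \left(- 5 \left(0 + \frac{1}{5}\right)\right) \left(-6\right) - 177\right) - 29362 = \left(- 64 \left(\left(-5\right) \frac{1}{5}\right) \left(-6\right) - 177\right) - 29362 = \left(\left(-64\right) \left(-1\right) \left(-6\right) - 177\right) - 29362 = \left(64 \left(-6\right) - 177\right) - 29362 = \left(-384 - 177\right) - 29362 = -561 - 29362 = -29923$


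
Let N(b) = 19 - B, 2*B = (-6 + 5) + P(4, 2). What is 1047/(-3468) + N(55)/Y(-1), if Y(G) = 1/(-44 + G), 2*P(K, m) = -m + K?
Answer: -988729/1156 ≈ -855.30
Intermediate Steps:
P(K, m) = K/2 - m/2 (P(K, m) = (-m + K)/2 = (K - m)/2 = K/2 - m/2)
B = 0 (B = ((-6 + 5) + ((1/2)*4 - 1/2*2))/2 = (-1 + (2 - 1))/2 = (-1 + 1)/2 = (1/2)*0 = 0)
N(b) = 19 (N(b) = 19 - 1*0 = 19 + 0 = 19)
1047/(-3468) + N(55)/Y(-1) = 1047/(-3468) + 19/(1/(-44 - 1)) = 1047*(-1/3468) + 19/(1/(-45)) = -349/1156 + 19/(-1/45) = -349/1156 + 19*(-45) = -349/1156 - 855 = -988729/1156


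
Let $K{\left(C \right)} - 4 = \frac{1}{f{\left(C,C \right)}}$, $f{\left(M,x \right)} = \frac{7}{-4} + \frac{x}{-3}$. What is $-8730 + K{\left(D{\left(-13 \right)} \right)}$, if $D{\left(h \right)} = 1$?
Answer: $- \frac{218162}{25} \approx -8726.5$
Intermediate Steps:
$f{\left(M,x \right)} = - \frac{7}{4} - \frac{x}{3}$ ($f{\left(M,x \right)} = 7 \left(- \frac{1}{4}\right) + x \left(- \frac{1}{3}\right) = - \frac{7}{4} - \frac{x}{3}$)
$K{\left(C \right)} = 4 + \frac{1}{- \frac{7}{4} - \frac{C}{3}}$
$-8730 + K{\left(D{\left(-13 \right)} \right)} = -8730 + \frac{8 \left(9 + 2 \cdot 1\right)}{21 + 4 \cdot 1} = -8730 + \frac{8 \left(9 + 2\right)}{21 + 4} = -8730 + 8 \cdot \frac{1}{25} \cdot 11 = -8730 + \frac{88}{25} = - \frac{218162}{25}$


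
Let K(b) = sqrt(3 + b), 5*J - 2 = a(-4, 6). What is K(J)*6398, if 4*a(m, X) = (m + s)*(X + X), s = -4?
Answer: 6398*I*sqrt(35)/5 ≈ 7570.2*I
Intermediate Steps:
a(m, X) = X*(-4 + m)/2 (a(m, X) = ((m - 4)*(X + X))/4 = ((-4 + m)*(2*X))/4 = (2*X*(-4 + m))/4 = X*(-4 + m)/2)
J = -22/5 (J = 2/5 + ((1/2)*6*(-4 - 4))/5 = 2/5 + ((1/2)*6*(-8))/5 = 2/5 + (1/5)*(-24) = 2/5 - 24/5 = -22/5 ≈ -4.4000)
K(J)*6398 = sqrt(3 - 22/5)*6398 = sqrt(-7/5)*6398 = (I*sqrt(35)/5)*6398 = 6398*I*sqrt(35)/5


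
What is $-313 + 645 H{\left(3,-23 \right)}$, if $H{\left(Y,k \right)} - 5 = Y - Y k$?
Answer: $49352$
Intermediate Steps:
$H{\left(Y,k \right)} = 5 + Y - Y k$ ($H{\left(Y,k \right)} = 5 - \left(- Y + Y k\right) = 5 + Y - Y k$)
$-313 + 645 H{\left(3,-23 \right)} = -313 + 645 \left(5 + 3 - 3 \left(-23\right)\right) = -313 + 645 \left(5 + 3 + 69\right) = -313 + 645 \cdot 77 = -313 + 49665 = 49352$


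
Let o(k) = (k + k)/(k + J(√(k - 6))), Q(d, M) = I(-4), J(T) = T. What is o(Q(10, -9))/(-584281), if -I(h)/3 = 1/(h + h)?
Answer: -2/23955521 + 4*I*√10/23955521 ≈ -8.3488e-8 + 5.2802e-7*I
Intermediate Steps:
I(h) = -3/(2*h) (I(h) = -3/(h + h) = -3*1/(2*h) = -3/(2*h))
Q(d, M) = 3/8 (Q(d, M) = -3/2/(-4) = -3/2*(-¼) = 3/8)
o(k) = 2*k/(k + √(-6 + k)) (o(k) = (k + k)/(k + √(k - 6)) = (2*k)/(k + √(-6 + k)) = 2*k/(k + √(-6 + k)))
o(Q(10, -9))/(-584281) = (2*(3/8)/(3/8 + √(-6 + 3/8)))/(-584281) = (2*(3/8)/(3/8 + √(-45/8)))*(-1/584281) = (2*(3/8)/(3/8 + 3*I*√10/4))*(-1/584281) = (3/(4*(3/8 + 3*I*√10/4)))*(-1/584281) = -3/(2337124*(3/8 + 3*I*√10/4))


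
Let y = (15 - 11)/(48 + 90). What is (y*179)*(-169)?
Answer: -60502/69 ≈ -876.84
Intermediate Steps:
y = 2/69 (y = 4/138 = 4*(1/138) = 2/69 ≈ 0.028986)
(y*179)*(-169) = ((2/69)*179)*(-169) = (358/69)*(-169) = -60502/69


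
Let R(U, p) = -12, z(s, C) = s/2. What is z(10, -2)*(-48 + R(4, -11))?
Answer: -300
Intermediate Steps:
z(s, C) = s/2 (z(s, C) = s*(½) = s/2)
z(10, -2)*(-48 + R(4, -11)) = ((½)*10)*(-48 - 12) = 5*(-60) = -300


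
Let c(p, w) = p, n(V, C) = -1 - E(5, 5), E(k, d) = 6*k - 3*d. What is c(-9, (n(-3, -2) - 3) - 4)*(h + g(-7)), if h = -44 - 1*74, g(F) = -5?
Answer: 1107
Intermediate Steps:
E(k, d) = -3*d + 6*k
n(V, C) = -16 (n(V, C) = -1 - (-3*5 + 6*5) = -1 - (-15 + 30) = -1 - 1*15 = -1 - 15 = -16)
h = -118 (h = -44 - 74 = -118)
c(-9, (n(-3, -2) - 3) - 4)*(h + g(-7)) = -9*(-118 - 5) = -9*(-123) = 1107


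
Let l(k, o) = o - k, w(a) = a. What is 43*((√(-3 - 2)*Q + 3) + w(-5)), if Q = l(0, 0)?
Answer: -86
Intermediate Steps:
Q = 0 (Q = 0 - 1*0 = 0 + 0 = 0)
43*((√(-3 - 2)*Q + 3) + w(-5)) = 43*((√(-3 - 2)*0 + 3) - 5) = 43*((√(-5)*0 + 3) - 5) = 43*(((I*√5)*0 + 3) - 5) = 43*((0 + 3) - 5) = 43*(3 - 5) = 43*(-2) = -86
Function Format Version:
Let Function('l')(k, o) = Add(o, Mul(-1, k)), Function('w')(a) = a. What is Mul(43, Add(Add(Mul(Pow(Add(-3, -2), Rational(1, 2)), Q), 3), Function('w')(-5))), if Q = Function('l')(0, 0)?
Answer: -86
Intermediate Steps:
Q = 0 (Q = Add(0, Mul(-1, 0)) = Add(0, 0) = 0)
Mul(43, Add(Add(Mul(Pow(Add(-3, -2), Rational(1, 2)), Q), 3), Function('w')(-5))) = Mul(43, Add(Add(Mul(Pow(Add(-3, -2), Rational(1, 2)), 0), 3), -5)) = Mul(43, Add(Add(Mul(Pow(-5, Rational(1, 2)), 0), 3), -5)) = Mul(43, Add(Add(Mul(Mul(I, Pow(5, Rational(1, 2))), 0), 3), -5)) = Mul(43, Add(Add(0, 3), -5)) = Mul(43, Add(3, -5)) = Mul(43, -2) = -86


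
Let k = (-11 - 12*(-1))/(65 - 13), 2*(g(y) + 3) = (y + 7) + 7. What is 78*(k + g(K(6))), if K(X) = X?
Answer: 1095/2 ≈ 547.50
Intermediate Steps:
g(y) = 4 + y/2 (g(y) = -3 + ((y + 7) + 7)/2 = -3 + ((7 + y) + 7)/2 = -3 + (14 + y)/2 = -3 + (7 + y/2) = 4 + y/2)
k = 1/52 (k = (-11 + 12)/52 = 1*(1/52) = 1/52 ≈ 0.019231)
78*(k + g(K(6))) = 78*(1/52 + (4 + (1/2)*6)) = 78*(1/52 + (4 + 3)) = 78*(1/52 + 7) = 78*(365/52) = 1095/2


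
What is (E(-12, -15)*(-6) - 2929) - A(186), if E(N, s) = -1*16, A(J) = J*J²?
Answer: -6437689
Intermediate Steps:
A(J) = J³
E(N, s) = -16
(E(-12, -15)*(-6) - 2929) - A(186) = (-16*(-6) - 2929) - 1*186³ = (96 - 2929) - 1*6434856 = -2833 - 6434856 = -6437689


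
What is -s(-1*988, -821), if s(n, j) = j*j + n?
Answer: -673053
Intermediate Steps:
s(n, j) = n + j² (s(n, j) = j² + n = n + j²)
-s(-1*988, -821) = -(-1*988 + (-821)²) = -(-988 + 674041) = -1*673053 = -673053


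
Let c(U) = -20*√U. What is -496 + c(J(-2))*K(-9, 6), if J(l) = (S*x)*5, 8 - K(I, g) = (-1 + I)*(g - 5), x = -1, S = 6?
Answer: -496 - 360*I*√30 ≈ -496.0 - 1971.8*I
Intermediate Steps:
K(I, g) = 8 - (-1 + I)*(-5 + g) (K(I, g) = 8 - (-1 + I)*(g - 5) = 8 - (-1 + I)*(-5 + g))
J(l) = -30 (J(l) = (6*(-1))*5 = -6*5 = -30)
-496 + c(J(-2))*K(-9, 6) = -496 + (-20*I*√30)*(3 + 6 + 5*(-9) - 1*(-9)*6) = -496 + (-20*I*√30)*(3 + 6 - 45 + 54) = -496 - 20*I*√30*18 = -496 - 360*I*√30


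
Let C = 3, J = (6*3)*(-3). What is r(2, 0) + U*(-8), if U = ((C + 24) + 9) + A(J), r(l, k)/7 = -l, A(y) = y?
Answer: 130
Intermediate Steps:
J = -54 (J = 18*(-3) = -54)
r(l, k) = -7*l (r(l, k) = 7*(-l) = -7*l)
U = -18 (U = ((3 + 24) + 9) - 54 = (27 + 9) - 54 = 36 - 54 = -18)
r(2, 0) + U*(-8) = -7*2 - 18*(-8) = -14 + 144 = 130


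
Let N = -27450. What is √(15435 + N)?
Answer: 3*I*√1335 ≈ 109.61*I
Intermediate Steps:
√(15435 + N) = √(15435 - 27450) = √(-12015) = 3*I*√1335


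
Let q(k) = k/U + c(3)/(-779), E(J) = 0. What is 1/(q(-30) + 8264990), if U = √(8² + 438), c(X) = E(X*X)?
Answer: 207451249/1714582498472465 + 3*√502/3429164996944930 ≈ 1.2099e-7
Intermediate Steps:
c(X) = 0
U = √502 (U = √(64 + 438) = √502 ≈ 22.405)
q(k) = k*√502/502 (q(k) = k/(√502) + 0/(-779) = k*(√502/502) + 0*(-1/779) = k*√502/502 + 0 = k*√502/502)
1/(q(-30) + 8264990) = 1/((1/502)*(-30)*√502 + 8264990) = 1/(-15*√502/251 + 8264990) = 1/(8264990 - 15*√502/251)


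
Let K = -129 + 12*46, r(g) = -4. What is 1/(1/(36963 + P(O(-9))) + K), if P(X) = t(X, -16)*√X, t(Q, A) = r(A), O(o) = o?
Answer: 288964751481/122232097694138 - 3*I/61116048847069 ≈ 0.0023641 - 4.9087e-14*I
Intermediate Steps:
t(Q, A) = -4
K = 423 (K = -129 + 552 = 423)
P(X) = -4*√X
1/(1/(36963 + P(O(-9))) + K) = 1/(1/(36963 - 12*I) + 423) = 1/((36963 + 12*I)/1366263513 + 423) = 1/(423 + (36963 + 12*I)/1366263513)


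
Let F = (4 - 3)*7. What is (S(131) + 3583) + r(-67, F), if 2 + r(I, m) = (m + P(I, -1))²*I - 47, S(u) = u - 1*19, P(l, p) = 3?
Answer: -3054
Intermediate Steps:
S(u) = -19 + u (S(u) = u - 19 = -19 + u)
F = 7 (F = 1*7 = 7)
r(I, m) = -49 + I*(3 + m)² (r(I, m) = -2 + ((m + 3)²*I - 47) = -2 + ((3 + m)²*I - 47) = -2 + (I*(3 + m)² - 47) = -2 + (-47 + I*(3 + m)²) = -49 + I*(3 + m)²)
(S(131) + 3583) + r(-67, F) = ((-19 + 131) + 3583) + (-49 - 67*(3 + 7)²) = (112 + 3583) + (-49 - 67*10²) = 3695 + (-49 - 67*100) = 3695 + (-49 - 6700) = 3695 - 6749 = -3054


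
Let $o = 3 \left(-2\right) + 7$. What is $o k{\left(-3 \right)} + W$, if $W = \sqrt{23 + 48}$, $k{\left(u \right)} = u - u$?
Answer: $\sqrt{71} \approx 8.4261$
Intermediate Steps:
$k{\left(u \right)} = 0$
$o = 1$ ($o = -6 + 7 = 1$)
$W = \sqrt{71} \approx 8.4261$
$o k{\left(-3 \right)} + W = 1 \cdot 0 + \sqrt{71} = 0 + \sqrt{71} = \sqrt{71}$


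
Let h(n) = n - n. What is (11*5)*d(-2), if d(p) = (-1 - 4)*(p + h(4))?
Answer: 550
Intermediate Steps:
h(n) = 0
d(p) = -5*p (d(p) = (-1 - 4)*(p + 0) = -5*p)
(11*5)*d(-2) = (11*5)*(-5*(-2)) = 55*10 = 550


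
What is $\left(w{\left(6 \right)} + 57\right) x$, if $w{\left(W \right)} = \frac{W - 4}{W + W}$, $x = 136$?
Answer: $\frac{23324}{3} \approx 7774.7$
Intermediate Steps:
$w{\left(W \right)} = \frac{-4 + W}{2 W}$
$\left(w{\left(6 \right)} + 57\right) x = \left(\frac{-4 + 6}{2 \cdot 6} + 57\right) 136 = \left(\frac{1}{2} \cdot \frac{1}{6} \cdot 2 + 57\right) 136 = \left(\frac{1}{6} + 57\right) 136 = \frac{343}{6} \cdot 136 = \frac{23324}{3}$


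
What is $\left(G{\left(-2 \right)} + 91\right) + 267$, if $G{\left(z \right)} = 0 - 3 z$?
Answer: $364$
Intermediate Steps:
$G{\left(z \right)} = - 3 z$
$\left(G{\left(-2 \right)} + 91\right) + 267 = \left(\left(-3\right) \left(-2\right) + 91\right) + 267 = \left(6 + 91\right) + 267 = 97 + 267 = 364$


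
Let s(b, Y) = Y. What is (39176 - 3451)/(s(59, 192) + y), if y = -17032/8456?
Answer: 7552265/40163 ≈ 188.04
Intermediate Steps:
y = -2129/1057 (y = -17032*1/8456 = -2129/1057 ≈ -2.0142)
(39176 - 3451)/(s(59, 192) + y) = (39176 - 3451)/(192 - 2129/1057) = 35725/(200815/1057) = 35725*(1057/200815) = 7552265/40163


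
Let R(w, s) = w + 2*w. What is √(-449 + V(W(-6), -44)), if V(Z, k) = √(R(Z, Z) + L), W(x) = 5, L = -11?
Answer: I*√447 ≈ 21.142*I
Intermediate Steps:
R(w, s) = 3*w
V(Z, k) = √(-11 + 3*Z) (V(Z, k) = √(3*Z - 11) = √(-11 + 3*Z))
√(-449 + V(W(-6), -44)) = √(-449 + √(-11 + 3*5)) = √(-449 + √(-11 + 15)) = √(-449 + √4) = √(-449 + 2) = √(-447) = I*√447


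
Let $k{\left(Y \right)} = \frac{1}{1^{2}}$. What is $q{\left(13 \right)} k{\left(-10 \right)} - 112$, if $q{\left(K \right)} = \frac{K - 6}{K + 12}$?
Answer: $- \frac{2793}{25} \approx -111.72$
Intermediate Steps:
$q{\left(K \right)} = \frac{-6 + K}{12 + K}$
$k{\left(Y \right)} = 1$ ($k{\left(Y \right)} = 1^{-1} = 1$)
$q{\left(13 \right)} k{\left(-10 \right)} - 112 = \frac{-6 + 13}{12 + 13} \cdot 1 - 112 = \frac{1}{25} \cdot 7 \cdot 1 - 112 = \frac{7}{25} \cdot 1 - 112 = \frac{7}{25} - 112 = - \frac{2793}{25}$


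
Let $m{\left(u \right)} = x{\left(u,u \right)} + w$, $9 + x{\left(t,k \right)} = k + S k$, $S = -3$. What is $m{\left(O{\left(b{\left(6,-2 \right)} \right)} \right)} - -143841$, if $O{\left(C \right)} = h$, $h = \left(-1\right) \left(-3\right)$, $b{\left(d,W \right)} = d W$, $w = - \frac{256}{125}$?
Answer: $\frac{17977994}{125} \approx 1.4382 \cdot 10^{5}$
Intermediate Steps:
$x{\left(t,k \right)} = -9 - 2 k$ ($x{\left(t,k \right)} = -9 + \left(k - 3 k\right) = -9 - 2 k$)
$w = - \frac{256}{125}$ ($w = \left(-256\right) \frac{1}{125} = - \frac{256}{125} \approx -2.048$)
$b{\left(d,W \right)} = W d$
$h = 3$
$O{\left(C \right)} = 3$
$m{\left(u \right)} = - \frac{1381}{125} - 2 u$ ($m{\left(u \right)} = \left(-9 - 2 u\right) - \frac{256}{125} = - \frac{1381}{125} - 2 u$)
$m{\left(O{\left(b{\left(6,-2 \right)} \right)} \right)} - -143841 = \left(- \frac{1381}{125} - 6\right) - -143841 = \left(- \frac{1381}{125} - 6\right) + 143841 = - \frac{2131}{125} + 143841 = \frac{17977994}{125}$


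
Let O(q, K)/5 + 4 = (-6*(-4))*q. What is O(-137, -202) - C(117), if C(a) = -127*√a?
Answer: -16460 + 381*√13 ≈ -15086.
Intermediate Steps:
O(q, K) = -20 + 120*q (O(q, K) = -20 + 5*((-6*(-4))*q) = -20 + 5*(24*q) = -20 + 120*q)
O(-137, -202) - C(117) = (-20 + 120*(-137)) - (-127)*√117 = (-20 - 16440) - (-127)*3*√13 = -16460 - (-381)*√13 = -16460 + 381*√13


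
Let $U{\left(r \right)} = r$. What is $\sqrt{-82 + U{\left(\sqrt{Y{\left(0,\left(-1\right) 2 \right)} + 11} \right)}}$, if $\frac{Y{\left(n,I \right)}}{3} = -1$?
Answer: $\sqrt{-82 + 2 \sqrt{2}} \approx 8.8978 i$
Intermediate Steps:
$Y{\left(n,I \right)} = -3$ ($Y{\left(n,I \right)} = 3 \left(-1\right) = -3$)
$\sqrt{-82 + U{\left(\sqrt{Y{\left(0,\left(-1\right) 2 \right)} + 11} \right)}} = \sqrt{-82 + \sqrt{-3 + 11}} = \sqrt{-82 + \sqrt{8}} = \sqrt{-82 + 2 \sqrt{2}}$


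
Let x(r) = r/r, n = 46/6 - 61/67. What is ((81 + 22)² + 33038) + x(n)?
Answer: 43648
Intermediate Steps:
n = 1358/201 (n = 46*(⅙) - 61*1/67 = 23/3 - 61/67 = 1358/201 ≈ 6.7562)
x(r) = 1
((81 + 22)² + 33038) + x(n) = ((81 + 22)² + 33038) + 1 = (103² + 33038) + 1 = (10609 + 33038) + 1 = 43647 + 1 = 43648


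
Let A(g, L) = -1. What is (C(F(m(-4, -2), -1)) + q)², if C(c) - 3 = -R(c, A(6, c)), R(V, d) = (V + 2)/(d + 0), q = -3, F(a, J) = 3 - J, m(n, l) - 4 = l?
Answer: 36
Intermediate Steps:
m(n, l) = 4 + l
R(V, d) = (2 + V)/d
C(c) = 5 + c (C(c) = 3 - (2 + c)/(-1) = 3 - (-1)*(2 + c) = 3 - (-2 - c) = 3 + (2 + c) = 5 + c)
(C(F(m(-4, -2), -1)) + q)² = ((5 + (3 - 1*(-1))) - 3)² = ((5 + (3 + 1)) - 3)² = ((5 + 4) - 3)² = (9 - 3)² = 6² = 36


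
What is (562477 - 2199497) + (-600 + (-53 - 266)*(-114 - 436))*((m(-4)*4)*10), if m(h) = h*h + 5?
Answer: 145236980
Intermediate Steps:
m(h) = 5 + h² (m(h) = h² + 5 = 5 + h²)
(562477 - 2199497) + (-600 + (-53 - 266)*(-114 - 436))*((m(-4)*4)*10) = (562477 - 2199497) + (-600 + (-53 - 266)*(-114 - 436))*(((5 + (-4)²)*4)*10) = -1637020 + (-600 - 319*(-550))*(((5 + 16)*4)*10) = -1637020 + (-600 + 175450)*((21*4)*10) = -1637020 + 174850*(84*10) = -1637020 + 174850*840 = -1637020 + 146874000 = 145236980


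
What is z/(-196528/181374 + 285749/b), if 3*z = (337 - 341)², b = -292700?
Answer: -141568452800/54675592363 ≈ -2.5892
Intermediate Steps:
z = 16/3 (z = (337 - 341)²/3 = (⅓)*(-4)² = (⅓)*16 = 16/3 ≈ 5.3333)
z/(-196528/181374 + 285749/b) = 16/(3*(-196528/181374 + 285749/(-292700))) = 16/(3*(-196528*1/181374 + 285749*(-1/292700))) = 16/(3*(-98264/90687 - 285749/292700)) = 16/(3*(-54675592363/26544084900)) = (16/3)*(-26544084900/54675592363) = -141568452800/54675592363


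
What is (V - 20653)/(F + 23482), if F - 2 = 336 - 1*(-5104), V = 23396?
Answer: 2743/28924 ≈ 0.094835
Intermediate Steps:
F = 5442 (F = 2 + (336 - 1*(-5104)) = 2 + (336 + 5104) = 2 + 5440 = 5442)
(V - 20653)/(F + 23482) = (23396 - 20653)/(5442 + 23482) = 2743/28924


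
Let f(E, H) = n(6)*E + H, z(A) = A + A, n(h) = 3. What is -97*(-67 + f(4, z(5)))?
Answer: 4365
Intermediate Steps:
z(A) = 2*A
f(E, H) = H + 3*E (f(E, H) = 3*E + H = H + 3*E)
-97*(-67 + f(4, z(5))) = -97*(-67 + (2*5 + 3*4)) = -97*(-67 + (10 + 12)) = -97*(-67 + 22) = -97*(-45) = 4365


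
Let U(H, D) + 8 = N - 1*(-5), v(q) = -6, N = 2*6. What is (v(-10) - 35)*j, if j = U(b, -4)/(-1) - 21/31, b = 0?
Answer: 12300/31 ≈ 396.77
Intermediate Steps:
N = 12
U(H, D) = 9 (U(H, D) = -8 + (12 - 1*(-5)) = -8 + (12 + 5) = -8 + 17 = 9)
j = -300/31 (j = 9/(-1) - 21/31 = 9*(-1) - 21*1/31 = -9 - 21/31 = -300/31 ≈ -9.6774)
(v(-10) - 35)*j = (-6 - 35)*(-300/31) = -41*(-300/31) = 12300/31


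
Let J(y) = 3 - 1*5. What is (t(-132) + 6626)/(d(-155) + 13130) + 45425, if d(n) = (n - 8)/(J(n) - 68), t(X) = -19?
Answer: 41757984265/919263 ≈ 45426.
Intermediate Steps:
J(y) = -2 (J(y) = 3 - 5 = -2)
d(n) = 4/35 - n/70 (d(n) = (n - 8)/(-2 - 68) = (-8 + n)/(-70) = (-8 + n)*(-1/70) = 4/35 - n/70)
(t(-132) + 6626)/(d(-155) + 13130) + 45425 = (-19 + 6626)/((4/35 - 1/70*(-155)) + 13130) + 45425 = 6607/((4/35 + 31/14) + 13130) + 45425 = 6607/(163/70 + 13130) + 45425 = 6607/(919263/70) + 45425 = 6607*(70/919263) + 45425 = 462490/919263 + 45425 = 41757984265/919263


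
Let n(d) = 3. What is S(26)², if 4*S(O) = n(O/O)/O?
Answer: 9/10816 ≈ 0.00083210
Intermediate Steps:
S(O) = 3/(4*O) (S(O) = (3/O)/4 = 3/(4*O))
S(26)² = ((¾)/26)² = ((¾)*(1/26))² = (3/104)² = 9/10816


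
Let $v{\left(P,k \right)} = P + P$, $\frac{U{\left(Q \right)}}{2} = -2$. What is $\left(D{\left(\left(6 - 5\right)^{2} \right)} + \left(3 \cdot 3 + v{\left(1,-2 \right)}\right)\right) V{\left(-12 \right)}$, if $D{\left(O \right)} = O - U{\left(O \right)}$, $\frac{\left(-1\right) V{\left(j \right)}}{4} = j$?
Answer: $768$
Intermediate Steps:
$U{\left(Q \right)} = -4$ ($U{\left(Q \right)} = 2 \left(-2\right) = -4$)
$V{\left(j \right)} = - 4 j$
$v{\left(P,k \right)} = 2 P$
$D{\left(O \right)} = 4 + O$ ($D{\left(O \right)} = O - -4 = O + 4 = 4 + O$)
$\left(D{\left(\left(6 - 5\right)^{2} \right)} + \left(3 \cdot 3 + v{\left(1,-2 \right)}\right)\right) V{\left(-12 \right)} = \left(\left(4 + \left(6 - 5\right)^{2}\right) + \left(3 \cdot 3 + 2 \cdot 1\right)\right) \left(\left(-4\right) \left(-12\right)\right) = \left(\left(4 + 1^{2}\right) + \left(9 + 2\right)\right) 48 = \left(\left(4 + 1\right) + 11\right) 48 = \left(5 + 11\right) 48 = 16 \cdot 48 = 768$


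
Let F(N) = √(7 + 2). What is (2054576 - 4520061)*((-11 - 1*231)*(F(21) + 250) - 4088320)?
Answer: 10230643419810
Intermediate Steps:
F(N) = 3 (F(N) = √9 = 3)
(2054576 - 4520061)*((-11 - 1*231)*(F(21) + 250) - 4088320) = (2054576 - 4520061)*((-11 - 1*231)*(3 + 250) - 4088320) = -2465485*((-11 - 231)*253 - 4088320) = -2465485*(-242*253 - 4088320) = -2465485*(-61226 - 4088320) = -2465485*(-4149546) = 10230643419810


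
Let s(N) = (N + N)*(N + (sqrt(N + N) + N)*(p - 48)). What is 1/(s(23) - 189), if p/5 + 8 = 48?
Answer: 161685/23893188281 - 6992*sqrt(46)/23893188281 ≈ 4.7822e-6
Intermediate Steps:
p = 200 (p = -40 + 5*48 = -40 + 240 = 200)
s(N) = 2*N*(153*N + 152*sqrt(2)*sqrt(N)) (s(N) = (N + N)*(N + (sqrt(N + N) + N)*(200 - 48)) = (2*N)*(N + (sqrt(2*N) + N)*152) = (2*N)*(N + (sqrt(2)*sqrt(N) + N)*152) = (2*N)*(N + (N + sqrt(2)*sqrt(N))*152) = (2*N)*(N + (152*N + 152*sqrt(2)*sqrt(N))) = (2*N)*(153*N + 152*sqrt(2)*sqrt(N)) = 2*N*(153*N + 152*sqrt(2)*sqrt(N)))
1/(s(23) - 189) = 1/((306*23**2 + 304*sqrt(2)*23**(3/2)) - 189) = 1/((306*529 + 304*sqrt(2)*(23*sqrt(23))) - 189) = 1/((161874 + 6992*sqrt(46)) - 189) = 1/(161685 + 6992*sqrt(46))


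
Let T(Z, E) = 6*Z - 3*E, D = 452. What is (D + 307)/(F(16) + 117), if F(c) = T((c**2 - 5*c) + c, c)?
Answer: 23/37 ≈ 0.62162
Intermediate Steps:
T(Z, E) = -3*E + 6*Z
F(c) = -27*c + 6*c**2 (F(c) = -3*c + 6*((c**2 - 5*c) + c) = -3*c + 6*(c**2 - 4*c) = -3*c + (-24*c + 6*c**2) = -27*c + 6*c**2)
(D + 307)/(F(16) + 117) = (452 + 307)/(3*16*(-9 + 2*16) + 117) = 759/(3*16*(-9 + 32) + 117) = 759/(3*16*23 + 117) = 759/(1104 + 117) = 759/1221 = 759*(1/1221) = 23/37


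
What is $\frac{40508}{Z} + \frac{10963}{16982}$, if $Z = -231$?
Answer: $- \frac{97910629}{560406} \approx -174.71$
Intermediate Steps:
$\frac{40508}{Z} + \frac{10963}{16982} = \frac{40508}{-231} + \frac{10963}{16982} = 40508 \left(- \frac{1}{231}\right) + 10963 \cdot \frac{1}{16982} = - \frac{40508}{231} + \frac{10963}{16982} = - \frac{97910629}{560406}$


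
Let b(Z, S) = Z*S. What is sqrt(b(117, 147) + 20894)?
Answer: sqrt(38093) ≈ 195.17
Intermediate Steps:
b(Z, S) = S*Z
sqrt(b(117, 147) + 20894) = sqrt(147*117 + 20894) = sqrt(17199 + 20894) = sqrt(38093)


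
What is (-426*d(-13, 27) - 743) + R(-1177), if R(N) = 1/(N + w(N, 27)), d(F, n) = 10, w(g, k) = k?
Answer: -5753451/1150 ≈ -5003.0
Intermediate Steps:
R(N) = 1/(27 + N) (R(N) = 1/(N + 27) = 1/(27 + N))
(-426*d(-13, 27) - 743) + R(-1177) = (-426*10 - 743) + 1/(27 - 1177) = (-4260 - 743) + 1/(-1150) = -5003 - 1/1150 = -5753451/1150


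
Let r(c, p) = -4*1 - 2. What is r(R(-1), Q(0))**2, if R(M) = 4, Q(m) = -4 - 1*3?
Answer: 36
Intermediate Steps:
Q(m) = -7 (Q(m) = -4 - 3 = -7)
r(c, p) = -6 (r(c, p) = -4 - 2 = -6)
r(R(-1), Q(0))**2 = (-6)**2 = 36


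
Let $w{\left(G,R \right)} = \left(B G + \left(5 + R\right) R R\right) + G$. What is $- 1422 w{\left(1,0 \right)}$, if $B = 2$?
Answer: $-4266$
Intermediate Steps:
$w{\left(G,R \right)} = 3 G + R^{2} \left(5 + R\right)$ ($w{\left(G,R \right)} = \left(2 G + \left(5 + R\right) R R\right) + G = \left(2 G + R \left(5 + R\right) R\right) + G = \left(2 G + R^{2} \left(5 + R\right)\right) + G = 3 G + R^{2} \left(5 + R\right)$)
$- 1422 w{\left(1,0 \right)} = - 1422 \left(0^{3} + 3 \cdot 1 + 5 \cdot 0^{2}\right) = - 1422 \left(0 + 3 + 5 \cdot 0\right) = - 1422 \left(0 + 3 + 0\right) = \left(-1422\right) 3 = -4266$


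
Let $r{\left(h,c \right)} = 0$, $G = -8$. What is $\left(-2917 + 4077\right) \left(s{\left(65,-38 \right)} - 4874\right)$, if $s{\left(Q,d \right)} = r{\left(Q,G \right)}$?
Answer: $-5653840$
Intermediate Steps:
$s{\left(Q,d \right)} = 0$
$\left(-2917 + 4077\right) \left(s{\left(65,-38 \right)} - 4874\right) = \left(-2917 + 4077\right) \left(0 - 4874\right) = 1160 \left(-4874\right) = -5653840$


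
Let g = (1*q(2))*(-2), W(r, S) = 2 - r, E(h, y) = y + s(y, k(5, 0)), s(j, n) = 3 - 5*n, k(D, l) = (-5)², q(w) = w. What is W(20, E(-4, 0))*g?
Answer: 72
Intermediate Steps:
k(D, l) = 25
E(h, y) = -122 + y (E(h, y) = y + (3 - 5*25) = y + (3 - 125) = y - 122 = -122 + y)
g = -4 (g = (1*2)*(-2) = 2*(-2) = -4)
W(20, E(-4, 0))*g = (2 - 1*20)*(-4) = (2 - 20)*(-4) = -18*(-4) = 72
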